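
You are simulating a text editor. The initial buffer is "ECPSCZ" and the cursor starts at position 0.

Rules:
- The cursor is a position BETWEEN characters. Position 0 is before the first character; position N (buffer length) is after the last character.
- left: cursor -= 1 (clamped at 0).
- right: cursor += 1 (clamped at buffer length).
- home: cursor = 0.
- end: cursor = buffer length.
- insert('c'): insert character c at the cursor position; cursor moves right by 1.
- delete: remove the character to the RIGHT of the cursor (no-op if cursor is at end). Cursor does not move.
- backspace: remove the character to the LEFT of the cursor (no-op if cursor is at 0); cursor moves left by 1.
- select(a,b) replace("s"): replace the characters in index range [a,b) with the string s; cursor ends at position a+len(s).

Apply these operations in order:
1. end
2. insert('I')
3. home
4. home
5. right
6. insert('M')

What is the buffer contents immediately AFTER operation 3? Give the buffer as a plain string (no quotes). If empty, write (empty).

Answer: ECPSCZI

Derivation:
After op 1 (end): buf='ECPSCZ' cursor=6
After op 2 (insert('I')): buf='ECPSCZI' cursor=7
After op 3 (home): buf='ECPSCZI' cursor=0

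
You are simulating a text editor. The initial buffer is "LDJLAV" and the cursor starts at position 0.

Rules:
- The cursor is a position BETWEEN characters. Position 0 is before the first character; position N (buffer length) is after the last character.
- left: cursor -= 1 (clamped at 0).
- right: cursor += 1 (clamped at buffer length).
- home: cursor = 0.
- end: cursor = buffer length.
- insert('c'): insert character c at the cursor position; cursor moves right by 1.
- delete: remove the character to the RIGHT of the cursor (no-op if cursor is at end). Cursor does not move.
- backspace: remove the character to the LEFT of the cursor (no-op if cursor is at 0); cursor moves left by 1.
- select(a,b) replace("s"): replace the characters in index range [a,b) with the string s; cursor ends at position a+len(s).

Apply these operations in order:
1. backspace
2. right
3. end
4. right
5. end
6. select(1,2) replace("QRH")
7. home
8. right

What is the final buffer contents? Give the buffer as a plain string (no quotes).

Answer: LQRHJLAV

Derivation:
After op 1 (backspace): buf='LDJLAV' cursor=0
After op 2 (right): buf='LDJLAV' cursor=1
After op 3 (end): buf='LDJLAV' cursor=6
After op 4 (right): buf='LDJLAV' cursor=6
After op 5 (end): buf='LDJLAV' cursor=6
After op 6 (select(1,2) replace("QRH")): buf='LQRHJLAV' cursor=4
After op 7 (home): buf='LQRHJLAV' cursor=0
After op 8 (right): buf='LQRHJLAV' cursor=1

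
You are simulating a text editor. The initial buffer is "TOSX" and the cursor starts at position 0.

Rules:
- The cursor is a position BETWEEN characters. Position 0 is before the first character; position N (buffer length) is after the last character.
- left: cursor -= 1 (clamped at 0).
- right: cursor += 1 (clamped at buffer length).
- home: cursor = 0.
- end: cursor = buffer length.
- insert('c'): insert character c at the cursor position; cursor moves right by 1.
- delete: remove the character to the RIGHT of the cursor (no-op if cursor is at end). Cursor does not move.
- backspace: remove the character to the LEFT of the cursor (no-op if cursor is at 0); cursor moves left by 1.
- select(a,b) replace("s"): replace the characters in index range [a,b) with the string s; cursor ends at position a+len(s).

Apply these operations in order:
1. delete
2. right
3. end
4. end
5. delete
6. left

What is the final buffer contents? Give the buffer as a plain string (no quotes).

After op 1 (delete): buf='OSX' cursor=0
After op 2 (right): buf='OSX' cursor=1
After op 3 (end): buf='OSX' cursor=3
After op 4 (end): buf='OSX' cursor=3
After op 5 (delete): buf='OSX' cursor=3
After op 6 (left): buf='OSX' cursor=2

Answer: OSX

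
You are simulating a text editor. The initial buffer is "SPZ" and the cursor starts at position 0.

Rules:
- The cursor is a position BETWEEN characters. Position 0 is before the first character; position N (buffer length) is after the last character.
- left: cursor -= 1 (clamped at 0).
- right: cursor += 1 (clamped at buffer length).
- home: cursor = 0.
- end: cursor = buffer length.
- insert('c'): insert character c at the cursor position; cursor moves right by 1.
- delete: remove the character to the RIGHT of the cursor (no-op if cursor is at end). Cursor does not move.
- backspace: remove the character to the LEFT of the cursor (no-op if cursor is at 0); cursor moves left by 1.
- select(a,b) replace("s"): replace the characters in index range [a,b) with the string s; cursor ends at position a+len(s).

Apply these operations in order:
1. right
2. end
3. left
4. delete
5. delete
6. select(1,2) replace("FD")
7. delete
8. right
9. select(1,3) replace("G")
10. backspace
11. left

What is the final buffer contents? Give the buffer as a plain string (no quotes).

After op 1 (right): buf='SPZ' cursor=1
After op 2 (end): buf='SPZ' cursor=3
After op 3 (left): buf='SPZ' cursor=2
After op 4 (delete): buf='SP' cursor=2
After op 5 (delete): buf='SP' cursor=2
After op 6 (select(1,2) replace("FD")): buf='SFD' cursor=3
After op 7 (delete): buf='SFD' cursor=3
After op 8 (right): buf='SFD' cursor=3
After op 9 (select(1,3) replace("G")): buf='SG' cursor=2
After op 10 (backspace): buf='S' cursor=1
After op 11 (left): buf='S' cursor=0

Answer: S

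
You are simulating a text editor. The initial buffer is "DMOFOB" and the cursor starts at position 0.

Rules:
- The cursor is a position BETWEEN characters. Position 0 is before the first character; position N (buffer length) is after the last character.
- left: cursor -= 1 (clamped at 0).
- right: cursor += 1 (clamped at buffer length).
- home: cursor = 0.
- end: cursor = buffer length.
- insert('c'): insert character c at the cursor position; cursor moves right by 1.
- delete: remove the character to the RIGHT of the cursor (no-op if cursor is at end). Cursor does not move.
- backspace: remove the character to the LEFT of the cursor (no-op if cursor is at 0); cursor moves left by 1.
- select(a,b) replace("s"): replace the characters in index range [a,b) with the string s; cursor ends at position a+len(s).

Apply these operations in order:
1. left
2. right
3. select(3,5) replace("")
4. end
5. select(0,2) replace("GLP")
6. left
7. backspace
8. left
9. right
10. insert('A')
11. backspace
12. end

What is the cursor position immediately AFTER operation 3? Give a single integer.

Answer: 3

Derivation:
After op 1 (left): buf='DMOFOB' cursor=0
After op 2 (right): buf='DMOFOB' cursor=1
After op 3 (select(3,5) replace("")): buf='DMOB' cursor=3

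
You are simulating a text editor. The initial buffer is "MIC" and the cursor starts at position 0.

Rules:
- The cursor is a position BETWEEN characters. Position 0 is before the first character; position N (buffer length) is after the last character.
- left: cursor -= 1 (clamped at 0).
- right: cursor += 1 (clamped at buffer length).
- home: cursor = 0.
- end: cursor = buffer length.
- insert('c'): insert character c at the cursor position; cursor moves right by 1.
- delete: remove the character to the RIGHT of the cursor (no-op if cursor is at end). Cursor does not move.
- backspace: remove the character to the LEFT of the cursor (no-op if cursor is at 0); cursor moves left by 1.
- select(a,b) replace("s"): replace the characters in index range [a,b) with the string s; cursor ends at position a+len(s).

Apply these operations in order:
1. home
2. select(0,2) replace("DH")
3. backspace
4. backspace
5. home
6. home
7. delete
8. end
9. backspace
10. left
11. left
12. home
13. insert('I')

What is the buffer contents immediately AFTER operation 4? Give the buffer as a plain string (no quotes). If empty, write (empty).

After op 1 (home): buf='MIC' cursor=0
After op 2 (select(0,2) replace("DH")): buf='DHC' cursor=2
After op 3 (backspace): buf='DC' cursor=1
After op 4 (backspace): buf='C' cursor=0

Answer: C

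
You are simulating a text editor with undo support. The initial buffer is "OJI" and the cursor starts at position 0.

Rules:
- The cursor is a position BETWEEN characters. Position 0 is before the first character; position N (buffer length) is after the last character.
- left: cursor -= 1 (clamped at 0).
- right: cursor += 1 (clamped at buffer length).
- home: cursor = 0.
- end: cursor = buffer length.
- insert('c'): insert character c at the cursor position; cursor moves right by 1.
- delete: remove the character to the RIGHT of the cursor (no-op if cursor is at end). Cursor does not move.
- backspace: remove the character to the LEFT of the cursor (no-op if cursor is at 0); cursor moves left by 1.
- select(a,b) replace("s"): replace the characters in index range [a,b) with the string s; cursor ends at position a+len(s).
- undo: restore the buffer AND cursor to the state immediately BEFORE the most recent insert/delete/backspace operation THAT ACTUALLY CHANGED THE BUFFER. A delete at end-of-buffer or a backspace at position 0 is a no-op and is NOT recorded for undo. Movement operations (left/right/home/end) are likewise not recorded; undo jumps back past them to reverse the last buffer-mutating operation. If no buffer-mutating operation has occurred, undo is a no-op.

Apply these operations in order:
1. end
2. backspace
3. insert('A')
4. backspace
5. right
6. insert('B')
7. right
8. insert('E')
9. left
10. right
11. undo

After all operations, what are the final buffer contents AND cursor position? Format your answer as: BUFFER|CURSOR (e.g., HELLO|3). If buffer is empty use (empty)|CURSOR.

Answer: OJB|3

Derivation:
After op 1 (end): buf='OJI' cursor=3
After op 2 (backspace): buf='OJ' cursor=2
After op 3 (insert('A')): buf='OJA' cursor=3
After op 4 (backspace): buf='OJ' cursor=2
After op 5 (right): buf='OJ' cursor=2
After op 6 (insert('B')): buf='OJB' cursor=3
After op 7 (right): buf='OJB' cursor=3
After op 8 (insert('E')): buf='OJBE' cursor=4
After op 9 (left): buf='OJBE' cursor=3
After op 10 (right): buf='OJBE' cursor=4
After op 11 (undo): buf='OJB' cursor=3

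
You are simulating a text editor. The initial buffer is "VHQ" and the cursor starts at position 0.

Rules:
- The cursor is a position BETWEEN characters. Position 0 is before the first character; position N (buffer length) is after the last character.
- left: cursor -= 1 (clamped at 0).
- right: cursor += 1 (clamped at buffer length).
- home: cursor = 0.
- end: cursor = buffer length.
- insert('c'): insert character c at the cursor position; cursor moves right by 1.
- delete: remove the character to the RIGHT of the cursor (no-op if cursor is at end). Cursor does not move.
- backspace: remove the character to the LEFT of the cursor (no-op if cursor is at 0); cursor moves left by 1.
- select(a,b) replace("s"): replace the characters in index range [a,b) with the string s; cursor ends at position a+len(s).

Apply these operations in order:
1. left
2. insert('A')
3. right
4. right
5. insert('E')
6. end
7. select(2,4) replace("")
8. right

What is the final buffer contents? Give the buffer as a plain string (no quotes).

After op 1 (left): buf='VHQ' cursor=0
After op 2 (insert('A')): buf='AVHQ' cursor=1
After op 3 (right): buf='AVHQ' cursor=2
After op 4 (right): buf='AVHQ' cursor=3
After op 5 (insert('E')): buf='AVHEQ' cursor=4
After op 6 (end): buf='AVHEQ' cursor=5
After op 7 (select(2,4) replace("")): buf='AVQ' cursor=2
After op 8 (right): buf='AVQ' cursor=3

Answer: AVQ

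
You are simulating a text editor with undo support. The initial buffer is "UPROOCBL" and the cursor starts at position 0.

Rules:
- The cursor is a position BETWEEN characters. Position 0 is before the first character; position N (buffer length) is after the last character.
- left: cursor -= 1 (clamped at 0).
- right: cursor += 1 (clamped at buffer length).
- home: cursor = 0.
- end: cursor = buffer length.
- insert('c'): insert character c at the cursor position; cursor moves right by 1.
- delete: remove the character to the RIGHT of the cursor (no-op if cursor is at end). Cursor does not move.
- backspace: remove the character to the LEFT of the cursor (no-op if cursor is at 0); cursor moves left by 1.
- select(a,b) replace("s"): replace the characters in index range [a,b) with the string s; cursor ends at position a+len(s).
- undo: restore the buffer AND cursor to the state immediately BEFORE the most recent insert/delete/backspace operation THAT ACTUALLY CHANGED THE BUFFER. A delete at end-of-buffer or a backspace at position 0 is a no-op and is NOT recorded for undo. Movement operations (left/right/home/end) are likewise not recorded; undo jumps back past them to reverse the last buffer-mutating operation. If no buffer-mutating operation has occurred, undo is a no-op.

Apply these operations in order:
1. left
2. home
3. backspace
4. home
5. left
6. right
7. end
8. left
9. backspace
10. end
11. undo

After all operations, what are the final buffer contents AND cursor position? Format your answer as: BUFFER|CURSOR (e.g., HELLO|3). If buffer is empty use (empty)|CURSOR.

Answer: UPROOCBL|7

Derivation:
After op 1 (left): buf='UPROOCBL' cursor=0
After op 2 (home): buf='UPROOCBL' cursor=0
After op 3 (backspace): buf='UPROOCBL' cursor=0
After op 4 (home): buf='UPROOCBL' cursor=0
After op 5 (left): buf='UPROOCBL' cursor=0
After op 6 (right): buf='UPROOCBL' cursor=1
After op 7 (end): buf='UPROOCBL' cursor=8
After op 8 (left): buf='UPROOCBL' cursor=7
After op 9 (backspace): buf='UPROOCL' cursor=6
After op 10 (end): buf='UPROOCL' cursor=7
After op 11 (undo): buf='UPROOCBL' cursor=7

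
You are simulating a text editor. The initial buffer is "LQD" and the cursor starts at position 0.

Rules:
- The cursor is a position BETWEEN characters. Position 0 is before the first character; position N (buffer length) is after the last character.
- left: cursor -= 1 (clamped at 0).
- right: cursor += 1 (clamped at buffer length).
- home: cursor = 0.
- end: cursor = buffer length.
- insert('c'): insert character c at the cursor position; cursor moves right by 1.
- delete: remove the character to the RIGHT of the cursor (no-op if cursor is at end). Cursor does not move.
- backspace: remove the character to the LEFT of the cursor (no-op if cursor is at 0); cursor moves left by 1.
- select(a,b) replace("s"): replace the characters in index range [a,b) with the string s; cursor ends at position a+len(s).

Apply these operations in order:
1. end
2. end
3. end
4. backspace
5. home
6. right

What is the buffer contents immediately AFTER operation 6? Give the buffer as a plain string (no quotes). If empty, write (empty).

Answer: LQ

Derivation:
After op 1 (end): buf='LQD' cursor=3
After op 2 (end): buf='LQD' cursor=3
After op 3 (end): buf='LQD' cursor=3
After op 4 (backspace): buf='LQ' cursor=2
After op 5 (home): buf='LQ' cursor=0
After op 6 (right): buf='LQ' cursor=1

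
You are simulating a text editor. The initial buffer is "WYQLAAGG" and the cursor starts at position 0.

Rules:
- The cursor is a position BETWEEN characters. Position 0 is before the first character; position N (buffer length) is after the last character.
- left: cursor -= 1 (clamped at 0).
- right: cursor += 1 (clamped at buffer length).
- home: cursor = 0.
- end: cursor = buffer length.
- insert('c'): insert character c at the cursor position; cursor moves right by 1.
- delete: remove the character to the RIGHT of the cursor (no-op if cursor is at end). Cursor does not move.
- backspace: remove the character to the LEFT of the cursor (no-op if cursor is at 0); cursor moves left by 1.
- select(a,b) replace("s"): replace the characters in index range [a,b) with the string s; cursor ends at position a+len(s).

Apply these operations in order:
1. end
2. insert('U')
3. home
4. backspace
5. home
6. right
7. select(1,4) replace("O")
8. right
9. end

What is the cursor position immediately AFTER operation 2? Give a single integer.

Answer: 9

Derivation:
After op 1 (end): buf='WYQLAAGG' cursor=8
After op 2 (insert('U')): buf='WYQLAAGGU' cursor=9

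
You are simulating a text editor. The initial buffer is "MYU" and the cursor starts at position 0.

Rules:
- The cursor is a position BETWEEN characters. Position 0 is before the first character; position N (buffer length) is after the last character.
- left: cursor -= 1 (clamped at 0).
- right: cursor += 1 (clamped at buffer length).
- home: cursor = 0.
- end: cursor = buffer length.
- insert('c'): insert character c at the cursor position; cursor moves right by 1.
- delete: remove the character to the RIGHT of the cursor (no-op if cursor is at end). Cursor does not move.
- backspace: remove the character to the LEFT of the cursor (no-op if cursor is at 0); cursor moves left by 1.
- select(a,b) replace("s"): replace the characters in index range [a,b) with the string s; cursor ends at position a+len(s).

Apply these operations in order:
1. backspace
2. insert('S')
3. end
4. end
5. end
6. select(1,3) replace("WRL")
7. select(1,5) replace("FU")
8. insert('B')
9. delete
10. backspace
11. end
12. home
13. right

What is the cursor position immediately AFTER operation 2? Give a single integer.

Answer: 1

Derivation:
After op 1 (backspace): buf='MYU' cursor=0
After op 2 (insert('S')): buf='SMYU' cursor=1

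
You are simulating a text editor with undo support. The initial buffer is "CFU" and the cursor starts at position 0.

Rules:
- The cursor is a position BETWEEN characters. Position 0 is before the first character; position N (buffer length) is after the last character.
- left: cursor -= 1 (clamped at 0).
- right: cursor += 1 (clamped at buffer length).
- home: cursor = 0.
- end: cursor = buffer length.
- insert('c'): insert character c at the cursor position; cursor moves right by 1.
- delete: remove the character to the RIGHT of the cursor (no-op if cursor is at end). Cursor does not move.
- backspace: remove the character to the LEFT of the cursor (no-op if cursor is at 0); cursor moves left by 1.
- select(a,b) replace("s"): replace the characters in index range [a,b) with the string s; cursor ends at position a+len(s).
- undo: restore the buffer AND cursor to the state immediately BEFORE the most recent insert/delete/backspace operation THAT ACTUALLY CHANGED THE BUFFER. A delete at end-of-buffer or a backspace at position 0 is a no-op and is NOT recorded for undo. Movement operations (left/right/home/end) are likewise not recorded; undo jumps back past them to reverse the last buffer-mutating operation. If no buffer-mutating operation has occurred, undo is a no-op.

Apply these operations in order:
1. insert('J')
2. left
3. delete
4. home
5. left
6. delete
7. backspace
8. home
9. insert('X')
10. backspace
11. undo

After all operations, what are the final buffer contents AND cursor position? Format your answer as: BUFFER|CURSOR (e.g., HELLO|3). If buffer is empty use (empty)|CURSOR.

After op 1 (insert('J')): buf='JCFU' cursor=1
After op 2 (left): buf='JCFU' cursor=0
After op 3 (delete): buf='CFU' cursor=0
After op 4 (home): buf='CFU' cursor=0
After op 5 (left): buf='CFU' cursor=0
After op 6 (delete): buf='FU' cursor=0
After op 7 (backspace): buf='FU' cursor=0
After op 8 (home): buf='FU' cursor=0
After op 9 (insert('X')): buf='XFU' cursor=1
After op 10 (backspace): buf='FU' cursor=0
After op 11 (undo): buf='XFU' cursor=1

Answer: XFU|1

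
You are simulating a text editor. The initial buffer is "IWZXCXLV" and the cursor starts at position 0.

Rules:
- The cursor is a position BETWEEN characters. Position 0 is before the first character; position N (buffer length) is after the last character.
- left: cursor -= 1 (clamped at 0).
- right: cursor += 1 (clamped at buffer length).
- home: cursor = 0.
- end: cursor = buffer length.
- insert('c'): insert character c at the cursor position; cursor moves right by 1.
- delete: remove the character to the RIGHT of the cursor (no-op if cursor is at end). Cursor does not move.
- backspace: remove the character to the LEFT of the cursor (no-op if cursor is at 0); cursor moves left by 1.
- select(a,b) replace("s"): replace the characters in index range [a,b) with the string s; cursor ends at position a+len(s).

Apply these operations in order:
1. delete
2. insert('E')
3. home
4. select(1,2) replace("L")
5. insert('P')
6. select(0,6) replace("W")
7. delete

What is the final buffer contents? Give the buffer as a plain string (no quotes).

Answer: WLV

Derivation:
After op 1 (delete): buf='WZXCXLV' cursor=0
After op 2 (insert('E')): buf='EWZXCXLV' cursor=1
After op 3 (home): buf='EWZXCXLV' cursor=0
After op 4 (select(1,2) replace("L")): buf='ELZXCXLV' cursor=2
After op 5 (insert('P')): buf='ELPZXCXLV' cursor=3
After op 6 (select(0,6) replace("W")): buf='WXLV' cursor=1
After op 7 (delete): buf='WLV' cursor=1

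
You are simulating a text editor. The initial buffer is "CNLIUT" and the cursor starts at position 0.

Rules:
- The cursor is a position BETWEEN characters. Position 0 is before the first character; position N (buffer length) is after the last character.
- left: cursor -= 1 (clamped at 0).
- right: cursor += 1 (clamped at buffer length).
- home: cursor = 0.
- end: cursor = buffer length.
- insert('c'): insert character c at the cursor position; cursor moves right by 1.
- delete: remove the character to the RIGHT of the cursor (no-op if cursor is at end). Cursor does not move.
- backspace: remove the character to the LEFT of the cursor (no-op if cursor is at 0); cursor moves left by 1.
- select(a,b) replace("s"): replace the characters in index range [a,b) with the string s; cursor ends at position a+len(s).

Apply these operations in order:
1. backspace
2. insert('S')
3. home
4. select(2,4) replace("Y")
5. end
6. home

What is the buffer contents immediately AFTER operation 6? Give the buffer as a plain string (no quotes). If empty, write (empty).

Answer: SCYIUT

Derivation:
After op 1 (backspace): buf='CNLIUT' cursor=0
After op 2 (insert('S')): buf='SCNLIUT' cursor=1
After op 3 (home): buf='SCNLIUT' cursor=0
After op 4 (select(2,4) replace("Y")): buf='SCYIUT' cursor=3
After op 5 (end): buf='SCYIUT' cursor=6
After op 6 (home): buf='SCYIUT' cursor=0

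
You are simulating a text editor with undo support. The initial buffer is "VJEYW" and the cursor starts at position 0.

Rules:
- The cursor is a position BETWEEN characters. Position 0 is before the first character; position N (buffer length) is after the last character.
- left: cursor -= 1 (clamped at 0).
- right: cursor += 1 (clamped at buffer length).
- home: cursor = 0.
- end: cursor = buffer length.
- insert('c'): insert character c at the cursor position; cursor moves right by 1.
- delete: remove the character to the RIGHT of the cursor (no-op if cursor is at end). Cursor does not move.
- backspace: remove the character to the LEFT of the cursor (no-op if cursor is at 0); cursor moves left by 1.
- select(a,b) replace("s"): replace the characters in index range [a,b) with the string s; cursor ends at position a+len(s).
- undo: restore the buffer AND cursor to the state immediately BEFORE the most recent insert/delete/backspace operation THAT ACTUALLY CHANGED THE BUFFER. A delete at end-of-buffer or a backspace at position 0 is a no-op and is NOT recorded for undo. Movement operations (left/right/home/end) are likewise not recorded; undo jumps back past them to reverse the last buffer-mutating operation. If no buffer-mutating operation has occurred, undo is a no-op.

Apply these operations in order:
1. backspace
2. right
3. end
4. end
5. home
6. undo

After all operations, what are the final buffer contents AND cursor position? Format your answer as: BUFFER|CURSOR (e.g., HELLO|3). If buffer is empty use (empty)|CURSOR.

Answer: VJEYW|0

Derivation:
After op 1 (backspace): buf='VJEYW' cursor=0
After op 2 (right): buf='VJEYW' cursor=1
After op 3 (end): buf='VJEYW' cursor=5
After op 4 (end): buf='VJEYW' cursor=5
After op 5 (home): buf='VJEYW' cursor=0
After op 6 (undo): buf='VJEYW' cursor=0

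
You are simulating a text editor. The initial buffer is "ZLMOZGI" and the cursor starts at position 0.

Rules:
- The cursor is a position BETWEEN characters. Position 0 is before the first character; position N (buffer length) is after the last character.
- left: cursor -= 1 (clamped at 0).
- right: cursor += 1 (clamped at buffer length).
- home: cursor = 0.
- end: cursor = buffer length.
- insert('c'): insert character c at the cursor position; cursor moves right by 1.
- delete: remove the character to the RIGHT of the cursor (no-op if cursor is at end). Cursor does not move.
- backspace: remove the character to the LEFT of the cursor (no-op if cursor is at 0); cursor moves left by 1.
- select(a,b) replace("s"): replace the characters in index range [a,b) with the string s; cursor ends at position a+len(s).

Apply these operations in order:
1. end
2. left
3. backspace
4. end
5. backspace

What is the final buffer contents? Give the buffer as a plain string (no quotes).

Answer: ZLMOZ

Derivation:
After op 1 (end): buf='ZLMOZGI' cursor=7
After op 2 (left): buf='ZLMOZGI' cursor=6
After op 3 (backspace): buf='ZLMOZI' cursor=5
After op 4 (end): buf='ZLMOZI' cursor=6
After op 5 (backspace): buf='ZLMOZ' cursor=5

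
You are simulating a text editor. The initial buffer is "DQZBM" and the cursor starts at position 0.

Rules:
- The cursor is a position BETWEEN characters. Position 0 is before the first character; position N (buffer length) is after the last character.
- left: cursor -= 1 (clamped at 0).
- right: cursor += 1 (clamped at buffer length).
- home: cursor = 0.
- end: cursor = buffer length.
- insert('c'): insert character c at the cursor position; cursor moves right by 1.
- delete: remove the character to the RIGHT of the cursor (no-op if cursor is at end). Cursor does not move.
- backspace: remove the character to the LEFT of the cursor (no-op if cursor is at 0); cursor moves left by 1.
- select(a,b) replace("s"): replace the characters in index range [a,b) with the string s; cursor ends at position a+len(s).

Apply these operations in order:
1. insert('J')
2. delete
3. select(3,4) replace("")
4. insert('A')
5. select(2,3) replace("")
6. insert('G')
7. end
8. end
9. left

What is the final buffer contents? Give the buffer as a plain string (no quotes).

After op 1 (insert('J')): buf='JDQZBM' cursor=1
After op 2 (delete): buf='JQZBM' cursor=1
After op 3 (select(3,4) replace("")): buf='JQZM' cursor=3
After op 4 (insert('A')): buf='JQZAM' cursor=4
After op 5 (select(2,3) replace("")): buf='JQAM' cursor=2
After op 6 (insert('G')): buf='JQGAM' cursor=3
After op 7 (end): buf='JQGAM' cursor=5
After op 8 (end): buf='JQGAM' cursor=5
After op 9 (left): buf='JQGAM' cursor=4

Answer: JQGAM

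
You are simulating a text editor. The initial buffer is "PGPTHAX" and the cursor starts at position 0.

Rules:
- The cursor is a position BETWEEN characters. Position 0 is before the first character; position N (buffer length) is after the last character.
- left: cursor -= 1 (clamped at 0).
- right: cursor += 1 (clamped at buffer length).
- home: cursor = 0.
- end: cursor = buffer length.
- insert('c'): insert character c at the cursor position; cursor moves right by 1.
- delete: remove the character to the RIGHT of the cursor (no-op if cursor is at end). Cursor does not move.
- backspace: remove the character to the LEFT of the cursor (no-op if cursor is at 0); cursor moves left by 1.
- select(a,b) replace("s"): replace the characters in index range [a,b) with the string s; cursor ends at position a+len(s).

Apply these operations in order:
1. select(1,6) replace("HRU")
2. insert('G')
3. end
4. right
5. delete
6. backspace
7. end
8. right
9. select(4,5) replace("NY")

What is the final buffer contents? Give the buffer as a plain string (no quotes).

After op 1 (select(1,6) replace("HRU")): buf='PHRUX' cursor=4
After op 2 (insert('G')): buf='PHRUGX' cursor=5
After op 3 (end): buf='PHRUGX' cursor=6
After op 4 (right): buf='PHRUGX' cursor=6
After op 5 (delete): buf='PHRUGX' cursor=6
After op 6 (backspace): buf='PHRUG' cursor=5
After op 7 (end): buf='PHRUG' cursor=5
After op 8 (right): buf='PHRUG' cursor=5
After op 9 (select(4,5) replace("NY")): buf='PHRUNY' cursor=6

Answer: PHRUNY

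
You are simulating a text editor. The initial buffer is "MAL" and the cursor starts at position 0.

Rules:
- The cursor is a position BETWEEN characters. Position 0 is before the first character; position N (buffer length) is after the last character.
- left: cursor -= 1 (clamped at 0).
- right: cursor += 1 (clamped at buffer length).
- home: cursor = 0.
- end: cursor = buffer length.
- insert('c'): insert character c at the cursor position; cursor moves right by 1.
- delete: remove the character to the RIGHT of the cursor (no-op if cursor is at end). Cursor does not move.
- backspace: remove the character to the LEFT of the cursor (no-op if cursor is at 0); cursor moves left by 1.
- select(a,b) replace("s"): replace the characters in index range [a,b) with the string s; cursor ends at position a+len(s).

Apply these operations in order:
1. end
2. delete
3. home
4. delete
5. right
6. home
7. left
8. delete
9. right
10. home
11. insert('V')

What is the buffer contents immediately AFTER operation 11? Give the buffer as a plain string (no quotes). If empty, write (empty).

Answer: VL

Derivation:
After op 1 (end): buf='MAL' cursor=3
After op 2 (delete): buf='MAL' cursor=3
After op 3 (home): buf='MAL' cursor=0
After op 4 (delete): buf='AL' cursor=0
After op 5 (right): buf='AL' cursor=1
After op 6 (home): buf='AL' cursor=0
After op 7 (left): buf='AL' cursor=0
After op 8 (delete): buf='L' cursor=0
After op 9 (right): buf='L' cursor=1
After op 10 (home): buf='L' cursor=0
After op 11 (insert('V')): buf='VL' cursor=1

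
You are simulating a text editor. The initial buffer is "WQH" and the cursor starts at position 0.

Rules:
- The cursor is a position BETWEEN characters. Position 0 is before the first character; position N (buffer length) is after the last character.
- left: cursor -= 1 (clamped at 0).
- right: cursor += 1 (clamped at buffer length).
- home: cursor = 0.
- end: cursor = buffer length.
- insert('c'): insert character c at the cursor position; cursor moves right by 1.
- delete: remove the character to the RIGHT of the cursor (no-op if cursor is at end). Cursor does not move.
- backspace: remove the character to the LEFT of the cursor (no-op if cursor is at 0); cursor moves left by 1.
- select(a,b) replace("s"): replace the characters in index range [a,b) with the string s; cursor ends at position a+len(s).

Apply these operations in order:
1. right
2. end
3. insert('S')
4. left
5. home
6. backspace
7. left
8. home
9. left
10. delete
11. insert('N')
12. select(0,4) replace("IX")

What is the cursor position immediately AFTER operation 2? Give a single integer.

Answer: 3

Derivation:
After op 1 (right): buf='WQH' cursor=1
After op 2 (end): buf='WQH' cursor=3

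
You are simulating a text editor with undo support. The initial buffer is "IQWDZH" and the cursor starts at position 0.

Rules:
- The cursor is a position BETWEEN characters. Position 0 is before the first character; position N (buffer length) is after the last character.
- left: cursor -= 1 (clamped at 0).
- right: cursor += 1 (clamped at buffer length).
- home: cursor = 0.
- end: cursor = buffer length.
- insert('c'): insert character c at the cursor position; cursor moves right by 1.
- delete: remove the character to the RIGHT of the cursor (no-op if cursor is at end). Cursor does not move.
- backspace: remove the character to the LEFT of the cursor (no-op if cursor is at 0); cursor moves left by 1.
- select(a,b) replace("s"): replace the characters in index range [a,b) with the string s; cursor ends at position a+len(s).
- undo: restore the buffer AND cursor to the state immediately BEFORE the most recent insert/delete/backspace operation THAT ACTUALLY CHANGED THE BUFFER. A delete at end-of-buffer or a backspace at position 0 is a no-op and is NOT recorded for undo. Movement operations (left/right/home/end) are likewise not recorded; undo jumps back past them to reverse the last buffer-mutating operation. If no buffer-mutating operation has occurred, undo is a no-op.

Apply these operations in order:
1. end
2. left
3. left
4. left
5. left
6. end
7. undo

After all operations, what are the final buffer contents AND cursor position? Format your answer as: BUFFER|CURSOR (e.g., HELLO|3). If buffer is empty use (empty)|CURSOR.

After op 1 (end): buf='IQWDZH' cursor=6
After op 2 (left): buf='IQWDZH' cursor=5
After op 3 (left): buf='IQWDZH' cursor=4
After op 4 (left): buf='IQWDZH' cursor=3
After op 5 (left): buf='IQWDZH' cursor=2
After op 6 (end): buf='IQWDZH' cursor=6
After op 7 (undo): buf='IQWDZH' cursor=6

Answer: IQWDZH|6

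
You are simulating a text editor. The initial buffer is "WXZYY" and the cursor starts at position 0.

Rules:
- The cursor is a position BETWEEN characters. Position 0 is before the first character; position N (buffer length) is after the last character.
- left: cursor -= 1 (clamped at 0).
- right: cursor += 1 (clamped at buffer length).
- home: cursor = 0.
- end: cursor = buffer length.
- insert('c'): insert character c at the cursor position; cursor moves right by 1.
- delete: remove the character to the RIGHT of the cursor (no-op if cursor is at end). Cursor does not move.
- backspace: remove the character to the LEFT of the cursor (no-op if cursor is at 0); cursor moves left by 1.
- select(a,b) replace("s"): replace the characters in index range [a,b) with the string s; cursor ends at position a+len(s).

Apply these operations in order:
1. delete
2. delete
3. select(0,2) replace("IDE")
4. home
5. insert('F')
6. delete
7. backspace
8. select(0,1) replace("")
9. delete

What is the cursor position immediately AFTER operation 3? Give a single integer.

After op 1 (delete): buf='XZYY' cursor=0
After op 2 (delete): buf='ZYY' cursor=0
After op 3 (select(0,2) replace("IDE")): buf='IDEY' cursor=3

Answer: 3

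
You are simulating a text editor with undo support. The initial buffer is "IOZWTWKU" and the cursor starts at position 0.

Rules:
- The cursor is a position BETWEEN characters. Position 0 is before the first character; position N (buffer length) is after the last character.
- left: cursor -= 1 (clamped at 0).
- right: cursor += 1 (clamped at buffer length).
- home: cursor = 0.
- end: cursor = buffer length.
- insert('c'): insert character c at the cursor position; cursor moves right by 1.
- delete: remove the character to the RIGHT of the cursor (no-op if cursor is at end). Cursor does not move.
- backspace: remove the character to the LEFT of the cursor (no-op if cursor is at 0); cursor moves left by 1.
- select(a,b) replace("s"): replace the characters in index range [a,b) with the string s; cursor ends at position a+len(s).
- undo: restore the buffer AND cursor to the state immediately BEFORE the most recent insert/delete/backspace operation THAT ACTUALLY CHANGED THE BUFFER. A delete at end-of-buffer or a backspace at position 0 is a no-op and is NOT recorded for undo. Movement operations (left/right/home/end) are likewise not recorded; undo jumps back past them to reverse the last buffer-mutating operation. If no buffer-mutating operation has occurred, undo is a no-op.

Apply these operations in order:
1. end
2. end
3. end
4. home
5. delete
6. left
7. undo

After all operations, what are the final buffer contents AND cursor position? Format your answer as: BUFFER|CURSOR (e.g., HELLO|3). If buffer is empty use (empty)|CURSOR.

After op 1 (end): buf='IOZWTWKU' cursor=8
After op 2 (end): buf='IOZWTWKU' cursor=8
After op 3 (end): buf='IOZWTWKU' cursor=8
After op 4 (home): buf='IOZWTWKU' cursor=0
After op 5 (delete): buf='OZWTWKU' cursor=0
After op 6 (left): buf='OZWTWKU' cursor=0
After op 7 (undo): buf='IOZWTWKU' cursor=0

Answer: IOZWTWKU|0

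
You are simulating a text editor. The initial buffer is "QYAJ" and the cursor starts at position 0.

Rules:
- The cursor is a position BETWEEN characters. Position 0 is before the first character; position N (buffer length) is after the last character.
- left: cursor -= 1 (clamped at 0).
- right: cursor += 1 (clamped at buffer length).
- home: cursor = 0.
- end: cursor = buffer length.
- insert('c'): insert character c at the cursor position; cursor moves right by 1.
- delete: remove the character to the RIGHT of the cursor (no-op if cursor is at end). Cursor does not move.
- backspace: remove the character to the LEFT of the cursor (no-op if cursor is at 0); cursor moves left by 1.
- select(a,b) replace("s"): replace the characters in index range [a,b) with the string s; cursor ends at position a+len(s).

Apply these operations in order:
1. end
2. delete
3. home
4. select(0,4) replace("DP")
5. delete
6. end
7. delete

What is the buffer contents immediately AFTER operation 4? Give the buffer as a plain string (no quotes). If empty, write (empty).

Answer: DP

Derivation:
After op 1 (end): buf='QYAJ' cursor=4
After op 2 (delete): buf='QYAJ' cursor=4
After op 3 (home): buf='QYAJ' cursor=0
After op 4 (select(0,4) replace("DP")): buf='DP' cursor=2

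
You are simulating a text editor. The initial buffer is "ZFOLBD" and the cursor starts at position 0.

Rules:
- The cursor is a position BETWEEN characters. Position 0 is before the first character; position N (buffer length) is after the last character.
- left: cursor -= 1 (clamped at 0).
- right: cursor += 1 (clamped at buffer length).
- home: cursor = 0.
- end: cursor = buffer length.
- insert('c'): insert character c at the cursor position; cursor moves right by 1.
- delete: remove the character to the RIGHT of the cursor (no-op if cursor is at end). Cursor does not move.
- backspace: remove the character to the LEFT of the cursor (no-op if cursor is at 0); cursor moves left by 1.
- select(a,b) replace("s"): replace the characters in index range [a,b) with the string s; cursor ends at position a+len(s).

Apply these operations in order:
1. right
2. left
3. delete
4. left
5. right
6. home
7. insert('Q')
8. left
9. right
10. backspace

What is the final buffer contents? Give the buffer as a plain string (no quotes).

Answer: FOLBD

Derivation:
After op 1 (right): buf='ZFOLBD' cursor=1
After op 2 (left): buf='ZFOLBD' cursor=0
After op 3 (delete): buf='FOLBD' cursor=0
After op 4 (left): buf='FOLBD' cursor=0
After op 5 (right): buf='FOLBD' cursor=1
After op 6 (home): buf='FOLBD' cursor=0
After op 7 (insert('Q')): buf='QFOLBD' cursor=1
After op 8 (left): buf='QFOLBD' cursor=0
After op 9 (right): buf='QFOLBD' cursor=1
After op 10 (backspace): buf='FOLBD' cursor=0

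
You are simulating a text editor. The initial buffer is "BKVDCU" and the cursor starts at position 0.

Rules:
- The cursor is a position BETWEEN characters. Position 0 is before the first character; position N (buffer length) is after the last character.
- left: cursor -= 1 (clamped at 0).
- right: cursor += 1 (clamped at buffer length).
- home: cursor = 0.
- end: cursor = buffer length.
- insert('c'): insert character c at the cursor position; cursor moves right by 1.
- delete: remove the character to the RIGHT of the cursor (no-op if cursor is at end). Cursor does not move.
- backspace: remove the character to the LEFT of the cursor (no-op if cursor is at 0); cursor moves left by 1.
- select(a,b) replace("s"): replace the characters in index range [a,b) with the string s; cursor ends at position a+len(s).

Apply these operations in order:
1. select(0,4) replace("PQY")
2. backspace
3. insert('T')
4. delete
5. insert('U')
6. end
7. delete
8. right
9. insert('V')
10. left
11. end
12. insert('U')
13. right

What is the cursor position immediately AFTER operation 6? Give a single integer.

After op 1 (select(0,4) replace("PQY")): buf='PQYCU' cursor=3
After op 2 (backspace): buf='PQCU' cursor=2
After op 3 (insert('T')): buf='PQTCU' cursor=3
After op 4 (delete): buf='PQTU' cursor=3
After op 5 (insert('U')): buf='PQTUU' cursor=4
After op 6 (end): buf='PQTUU' cursor=5

Answer: 5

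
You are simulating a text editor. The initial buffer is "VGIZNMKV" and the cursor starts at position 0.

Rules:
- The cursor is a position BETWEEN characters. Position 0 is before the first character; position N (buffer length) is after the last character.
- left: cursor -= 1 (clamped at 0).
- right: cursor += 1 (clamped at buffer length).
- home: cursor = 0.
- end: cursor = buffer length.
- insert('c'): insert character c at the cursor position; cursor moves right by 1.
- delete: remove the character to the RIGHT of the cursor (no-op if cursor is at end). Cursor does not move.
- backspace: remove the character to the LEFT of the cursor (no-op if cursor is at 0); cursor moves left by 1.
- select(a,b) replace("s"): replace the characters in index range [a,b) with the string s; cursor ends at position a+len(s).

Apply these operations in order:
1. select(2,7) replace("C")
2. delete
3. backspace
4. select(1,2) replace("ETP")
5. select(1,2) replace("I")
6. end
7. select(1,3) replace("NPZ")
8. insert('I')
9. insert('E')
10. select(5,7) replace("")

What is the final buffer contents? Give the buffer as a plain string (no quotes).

After op 1 (select(2,7) replace("C")): buf='VGCV' cursor=3
After op 2 (delete): buf='VGC' cursor=3
After op 3 (backspace): buf='VG' cursor=2
After op 4 (select(1,2) replace("ETP")): buf='VETP' cursor=4
After op 5 (select(1,2) replace("I")): buf='VITP' cursor=2
After op 6 (end): buf='VITP' cursor=4
After op 7 (select(1,3) replace("NPZ")): buf='VNPZP' cursor=4
After op 8 (insert('I')): buf='VNPZIP' cursor=5
After op 9 (insert('E')): buf='VNPZIEP' cursor=6
After op 10 (select(5,7) replace("")): buf='VNPZI' cursor=5

Answer: VNPZI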